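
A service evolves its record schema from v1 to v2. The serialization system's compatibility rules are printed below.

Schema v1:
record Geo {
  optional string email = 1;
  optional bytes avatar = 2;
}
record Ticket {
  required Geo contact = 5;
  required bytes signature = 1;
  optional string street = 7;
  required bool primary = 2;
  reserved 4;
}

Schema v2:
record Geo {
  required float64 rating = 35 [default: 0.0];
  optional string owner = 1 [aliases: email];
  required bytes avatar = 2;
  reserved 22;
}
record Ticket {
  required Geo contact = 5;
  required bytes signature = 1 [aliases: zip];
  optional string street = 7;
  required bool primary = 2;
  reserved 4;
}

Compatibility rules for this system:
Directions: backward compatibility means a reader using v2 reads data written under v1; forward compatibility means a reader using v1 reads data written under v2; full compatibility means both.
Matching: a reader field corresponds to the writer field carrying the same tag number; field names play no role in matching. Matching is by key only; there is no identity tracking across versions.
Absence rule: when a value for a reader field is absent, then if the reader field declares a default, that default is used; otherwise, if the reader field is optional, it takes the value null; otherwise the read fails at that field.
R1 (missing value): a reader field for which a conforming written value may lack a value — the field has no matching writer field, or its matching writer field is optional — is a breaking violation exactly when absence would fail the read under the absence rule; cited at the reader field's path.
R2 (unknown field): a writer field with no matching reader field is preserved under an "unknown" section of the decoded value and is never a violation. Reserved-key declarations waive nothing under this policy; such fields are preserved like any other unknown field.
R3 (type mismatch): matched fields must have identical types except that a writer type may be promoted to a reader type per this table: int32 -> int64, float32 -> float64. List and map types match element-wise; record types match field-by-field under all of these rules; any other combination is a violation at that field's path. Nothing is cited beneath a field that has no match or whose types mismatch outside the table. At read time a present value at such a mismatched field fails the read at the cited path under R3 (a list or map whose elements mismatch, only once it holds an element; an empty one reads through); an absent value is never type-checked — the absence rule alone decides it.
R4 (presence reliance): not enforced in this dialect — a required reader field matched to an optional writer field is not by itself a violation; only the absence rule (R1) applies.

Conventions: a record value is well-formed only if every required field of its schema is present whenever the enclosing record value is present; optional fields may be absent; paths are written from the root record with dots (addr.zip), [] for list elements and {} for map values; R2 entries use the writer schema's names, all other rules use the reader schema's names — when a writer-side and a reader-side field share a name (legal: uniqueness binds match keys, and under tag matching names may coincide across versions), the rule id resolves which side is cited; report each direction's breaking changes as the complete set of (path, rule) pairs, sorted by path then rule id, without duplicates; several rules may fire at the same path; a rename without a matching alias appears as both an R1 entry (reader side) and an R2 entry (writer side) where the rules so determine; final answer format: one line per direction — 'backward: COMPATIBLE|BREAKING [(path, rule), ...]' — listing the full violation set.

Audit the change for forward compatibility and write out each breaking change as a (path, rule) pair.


forward: COMPATIBLE []

each type pair in Ticket: writer, then reader
forward on Ticket — v1 reading data written by v2:
  Geo -> Geo, writer required: contact aligns to contact
  bytes -> bytes, writer required: signature aligns to signature
  string -> string, writer optional: street aligns to street
  bool -> bool, writer required: primary aligns to primary
  string -> string, writer optional: contact.email aligns to contact.owner
  bytes -> bytes, writer required: contact.avatar aligns to contact.avatar
  leftover writer field: contact.rating
  => forward: COMPATIBLE
the rest of the Ticket diff is inert for this question:
  field avatar in record Geo: optional changed to required -> affects backward compatibility only, which is not asked
  renamed field email to owner in record Geo (alias email declared on the renamed field) -> triggers nothing under Ticket's printed rules — same verdict
  added field rating to record Geo: required float64, tag 35, default 0.0 (in v2 it sits immediately before owner) -> triggers nothing under Ticket's printed rules — same verdict


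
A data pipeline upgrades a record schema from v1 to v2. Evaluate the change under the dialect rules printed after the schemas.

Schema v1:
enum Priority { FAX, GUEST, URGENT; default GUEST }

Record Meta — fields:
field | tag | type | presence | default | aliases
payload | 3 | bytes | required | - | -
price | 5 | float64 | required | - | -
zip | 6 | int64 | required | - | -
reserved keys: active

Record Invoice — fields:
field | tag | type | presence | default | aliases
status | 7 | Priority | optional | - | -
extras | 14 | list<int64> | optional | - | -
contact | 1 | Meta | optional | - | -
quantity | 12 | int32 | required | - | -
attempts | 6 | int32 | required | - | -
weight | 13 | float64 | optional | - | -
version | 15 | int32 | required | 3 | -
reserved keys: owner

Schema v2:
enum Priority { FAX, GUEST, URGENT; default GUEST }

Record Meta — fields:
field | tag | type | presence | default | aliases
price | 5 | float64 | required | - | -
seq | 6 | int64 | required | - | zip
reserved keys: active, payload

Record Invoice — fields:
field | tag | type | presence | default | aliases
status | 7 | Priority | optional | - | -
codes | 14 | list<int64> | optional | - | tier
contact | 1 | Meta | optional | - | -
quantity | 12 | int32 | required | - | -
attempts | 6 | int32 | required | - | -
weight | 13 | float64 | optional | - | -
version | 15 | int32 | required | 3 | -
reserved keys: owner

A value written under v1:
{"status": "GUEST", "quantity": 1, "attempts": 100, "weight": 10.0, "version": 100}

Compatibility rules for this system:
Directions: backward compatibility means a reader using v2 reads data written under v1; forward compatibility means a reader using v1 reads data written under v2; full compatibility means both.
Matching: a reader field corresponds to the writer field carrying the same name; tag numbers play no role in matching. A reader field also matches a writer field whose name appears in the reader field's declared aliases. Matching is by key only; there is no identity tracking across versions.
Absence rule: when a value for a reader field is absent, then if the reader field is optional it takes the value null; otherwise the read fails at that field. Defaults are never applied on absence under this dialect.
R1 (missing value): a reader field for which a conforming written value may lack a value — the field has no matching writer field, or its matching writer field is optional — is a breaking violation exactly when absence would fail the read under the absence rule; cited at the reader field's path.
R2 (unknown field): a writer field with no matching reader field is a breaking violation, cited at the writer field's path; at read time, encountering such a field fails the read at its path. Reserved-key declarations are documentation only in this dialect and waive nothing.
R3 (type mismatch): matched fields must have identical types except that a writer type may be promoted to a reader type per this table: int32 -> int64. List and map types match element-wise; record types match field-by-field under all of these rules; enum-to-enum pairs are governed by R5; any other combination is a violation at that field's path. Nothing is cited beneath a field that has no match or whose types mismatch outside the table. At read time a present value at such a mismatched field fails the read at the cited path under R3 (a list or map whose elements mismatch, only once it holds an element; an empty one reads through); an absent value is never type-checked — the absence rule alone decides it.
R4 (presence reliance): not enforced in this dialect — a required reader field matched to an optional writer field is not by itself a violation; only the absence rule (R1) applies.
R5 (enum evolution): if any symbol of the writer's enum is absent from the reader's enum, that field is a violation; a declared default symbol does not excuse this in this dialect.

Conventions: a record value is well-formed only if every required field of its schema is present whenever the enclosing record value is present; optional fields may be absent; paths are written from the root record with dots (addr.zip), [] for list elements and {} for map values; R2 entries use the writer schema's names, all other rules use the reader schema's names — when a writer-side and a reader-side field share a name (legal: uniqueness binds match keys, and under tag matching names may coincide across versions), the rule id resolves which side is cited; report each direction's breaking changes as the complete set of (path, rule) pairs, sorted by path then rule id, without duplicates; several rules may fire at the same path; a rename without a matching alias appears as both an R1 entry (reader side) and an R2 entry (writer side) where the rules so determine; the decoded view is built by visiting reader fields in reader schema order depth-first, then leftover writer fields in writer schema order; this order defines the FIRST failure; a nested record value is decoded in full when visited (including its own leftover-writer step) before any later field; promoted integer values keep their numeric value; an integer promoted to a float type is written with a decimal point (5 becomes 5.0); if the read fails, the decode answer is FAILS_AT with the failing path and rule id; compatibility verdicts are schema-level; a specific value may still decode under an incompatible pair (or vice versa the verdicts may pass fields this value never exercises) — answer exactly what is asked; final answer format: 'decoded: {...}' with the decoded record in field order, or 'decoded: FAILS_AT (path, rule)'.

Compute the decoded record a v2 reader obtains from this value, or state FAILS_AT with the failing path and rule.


in Invoice below, arrows point writer -> reader
decode (reader v2):
  status := "GUEST"
  codes := null (missing; optional => null)
  contact := null (missing; optional => null)
  quantity := 1
  attempts := 100
  weight := 10.0
  version := 100
  => decoded: {"status": "GUEST", "codes": null, "contact": null, "quantity": 1, "attempts": 100, "weight": 10.0, "version": 100}
the rest of the Invoice diff is inert for this question:
  renamed field zip to seq in record Meta (alias zip declared on the renamed field) -> schema-level compatibility only; this Invoice value's decode is unchanged
  removed field payload from record Meta (its key "payload" joins the reserved list) -> schema-level compatibility only; this Invoice value's decode is unchanged

decoded: {"status": "GUEST", "codes": null, "contact": null, "quantity": 1, "attempts": 100, "weight": 10.0, "version": 100}


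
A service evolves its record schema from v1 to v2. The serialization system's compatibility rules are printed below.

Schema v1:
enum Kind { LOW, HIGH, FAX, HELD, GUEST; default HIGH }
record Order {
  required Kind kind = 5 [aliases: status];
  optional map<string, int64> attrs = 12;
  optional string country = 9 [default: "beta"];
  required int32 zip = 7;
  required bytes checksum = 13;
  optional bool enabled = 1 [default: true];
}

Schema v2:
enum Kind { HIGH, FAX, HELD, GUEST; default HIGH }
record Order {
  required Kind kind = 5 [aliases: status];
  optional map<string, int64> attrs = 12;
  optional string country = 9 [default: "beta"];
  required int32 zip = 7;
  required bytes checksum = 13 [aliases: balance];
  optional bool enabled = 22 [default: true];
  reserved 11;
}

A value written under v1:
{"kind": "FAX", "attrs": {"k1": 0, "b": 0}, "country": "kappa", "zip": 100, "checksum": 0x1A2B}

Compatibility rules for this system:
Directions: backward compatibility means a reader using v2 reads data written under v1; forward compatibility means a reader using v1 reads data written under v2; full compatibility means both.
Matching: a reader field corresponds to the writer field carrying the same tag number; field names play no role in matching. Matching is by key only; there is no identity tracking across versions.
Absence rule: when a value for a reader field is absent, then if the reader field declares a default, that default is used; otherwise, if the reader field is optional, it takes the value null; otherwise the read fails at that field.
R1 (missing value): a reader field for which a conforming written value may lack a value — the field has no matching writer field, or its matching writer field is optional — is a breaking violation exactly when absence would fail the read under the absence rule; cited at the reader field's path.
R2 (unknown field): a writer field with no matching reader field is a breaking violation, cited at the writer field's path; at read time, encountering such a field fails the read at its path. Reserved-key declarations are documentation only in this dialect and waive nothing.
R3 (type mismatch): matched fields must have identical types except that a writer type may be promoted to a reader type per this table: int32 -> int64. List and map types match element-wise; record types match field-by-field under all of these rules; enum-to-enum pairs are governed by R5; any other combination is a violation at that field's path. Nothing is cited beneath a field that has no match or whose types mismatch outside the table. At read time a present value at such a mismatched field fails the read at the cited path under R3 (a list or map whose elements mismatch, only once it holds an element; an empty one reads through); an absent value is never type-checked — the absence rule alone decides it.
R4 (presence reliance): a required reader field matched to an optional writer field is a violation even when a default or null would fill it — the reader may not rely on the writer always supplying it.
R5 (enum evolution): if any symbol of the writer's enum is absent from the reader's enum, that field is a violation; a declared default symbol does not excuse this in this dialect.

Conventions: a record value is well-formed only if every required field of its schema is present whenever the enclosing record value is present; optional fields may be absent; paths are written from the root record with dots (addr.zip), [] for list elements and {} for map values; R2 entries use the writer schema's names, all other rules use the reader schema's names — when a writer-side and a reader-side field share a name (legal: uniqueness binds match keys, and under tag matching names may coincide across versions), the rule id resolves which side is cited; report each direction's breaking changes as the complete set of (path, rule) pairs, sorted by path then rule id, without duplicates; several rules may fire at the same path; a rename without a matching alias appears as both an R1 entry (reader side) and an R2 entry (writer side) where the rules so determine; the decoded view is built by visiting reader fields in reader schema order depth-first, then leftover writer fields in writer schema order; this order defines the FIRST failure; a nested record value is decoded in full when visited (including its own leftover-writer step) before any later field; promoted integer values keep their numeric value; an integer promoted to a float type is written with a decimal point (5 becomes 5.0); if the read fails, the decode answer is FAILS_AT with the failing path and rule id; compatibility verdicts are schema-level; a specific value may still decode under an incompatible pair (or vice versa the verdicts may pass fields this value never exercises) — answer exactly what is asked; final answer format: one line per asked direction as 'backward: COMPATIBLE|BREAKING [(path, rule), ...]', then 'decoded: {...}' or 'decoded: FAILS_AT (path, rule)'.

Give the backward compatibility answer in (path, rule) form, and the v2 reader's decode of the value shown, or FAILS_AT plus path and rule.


in Order below, arrows point writer -> reader
backward pass over Order, reader schema v2, writer schema v1:
  kind <- kind (Kind -> Kind, writer required)
  attrs <- attrs (map<string, int64> -> map<string, int64>, writer optional)
  country <- country (string -> string, writer optional)
  zip <- zip (int32 -> int32, writer required)
  checksum <- checksum (bytes -> bytes, writer required)
  enabled: no writer match
  writer enabled: unknown to reader
  violation R2 at enabled
  violation R5 at kind
  => backward: BREAKING (2)
decode (reader v2):
  kind := "FAX"
  attrs := {"k1": 0, "b": 0}
  country := "kappa"
  zip := 100
  checksum := 0x1A2B
  enabled := true (no value, default fills)
  => decoded: {"kind": "FAX", "attrs": {"k1": 0, "b": 0}, "country": "kappa", "zip": 100, "checksum": 0x1A2B, "enabled": true}

backward: BREAKING [(enabled, R2), (kind, R5)]; decoded: {"kind": "FAX", "attrs": {"k1": 0, "b": 0}, "country": "kappa", "zip": 100, "checksum": 0x1A2B, "enabled": true}


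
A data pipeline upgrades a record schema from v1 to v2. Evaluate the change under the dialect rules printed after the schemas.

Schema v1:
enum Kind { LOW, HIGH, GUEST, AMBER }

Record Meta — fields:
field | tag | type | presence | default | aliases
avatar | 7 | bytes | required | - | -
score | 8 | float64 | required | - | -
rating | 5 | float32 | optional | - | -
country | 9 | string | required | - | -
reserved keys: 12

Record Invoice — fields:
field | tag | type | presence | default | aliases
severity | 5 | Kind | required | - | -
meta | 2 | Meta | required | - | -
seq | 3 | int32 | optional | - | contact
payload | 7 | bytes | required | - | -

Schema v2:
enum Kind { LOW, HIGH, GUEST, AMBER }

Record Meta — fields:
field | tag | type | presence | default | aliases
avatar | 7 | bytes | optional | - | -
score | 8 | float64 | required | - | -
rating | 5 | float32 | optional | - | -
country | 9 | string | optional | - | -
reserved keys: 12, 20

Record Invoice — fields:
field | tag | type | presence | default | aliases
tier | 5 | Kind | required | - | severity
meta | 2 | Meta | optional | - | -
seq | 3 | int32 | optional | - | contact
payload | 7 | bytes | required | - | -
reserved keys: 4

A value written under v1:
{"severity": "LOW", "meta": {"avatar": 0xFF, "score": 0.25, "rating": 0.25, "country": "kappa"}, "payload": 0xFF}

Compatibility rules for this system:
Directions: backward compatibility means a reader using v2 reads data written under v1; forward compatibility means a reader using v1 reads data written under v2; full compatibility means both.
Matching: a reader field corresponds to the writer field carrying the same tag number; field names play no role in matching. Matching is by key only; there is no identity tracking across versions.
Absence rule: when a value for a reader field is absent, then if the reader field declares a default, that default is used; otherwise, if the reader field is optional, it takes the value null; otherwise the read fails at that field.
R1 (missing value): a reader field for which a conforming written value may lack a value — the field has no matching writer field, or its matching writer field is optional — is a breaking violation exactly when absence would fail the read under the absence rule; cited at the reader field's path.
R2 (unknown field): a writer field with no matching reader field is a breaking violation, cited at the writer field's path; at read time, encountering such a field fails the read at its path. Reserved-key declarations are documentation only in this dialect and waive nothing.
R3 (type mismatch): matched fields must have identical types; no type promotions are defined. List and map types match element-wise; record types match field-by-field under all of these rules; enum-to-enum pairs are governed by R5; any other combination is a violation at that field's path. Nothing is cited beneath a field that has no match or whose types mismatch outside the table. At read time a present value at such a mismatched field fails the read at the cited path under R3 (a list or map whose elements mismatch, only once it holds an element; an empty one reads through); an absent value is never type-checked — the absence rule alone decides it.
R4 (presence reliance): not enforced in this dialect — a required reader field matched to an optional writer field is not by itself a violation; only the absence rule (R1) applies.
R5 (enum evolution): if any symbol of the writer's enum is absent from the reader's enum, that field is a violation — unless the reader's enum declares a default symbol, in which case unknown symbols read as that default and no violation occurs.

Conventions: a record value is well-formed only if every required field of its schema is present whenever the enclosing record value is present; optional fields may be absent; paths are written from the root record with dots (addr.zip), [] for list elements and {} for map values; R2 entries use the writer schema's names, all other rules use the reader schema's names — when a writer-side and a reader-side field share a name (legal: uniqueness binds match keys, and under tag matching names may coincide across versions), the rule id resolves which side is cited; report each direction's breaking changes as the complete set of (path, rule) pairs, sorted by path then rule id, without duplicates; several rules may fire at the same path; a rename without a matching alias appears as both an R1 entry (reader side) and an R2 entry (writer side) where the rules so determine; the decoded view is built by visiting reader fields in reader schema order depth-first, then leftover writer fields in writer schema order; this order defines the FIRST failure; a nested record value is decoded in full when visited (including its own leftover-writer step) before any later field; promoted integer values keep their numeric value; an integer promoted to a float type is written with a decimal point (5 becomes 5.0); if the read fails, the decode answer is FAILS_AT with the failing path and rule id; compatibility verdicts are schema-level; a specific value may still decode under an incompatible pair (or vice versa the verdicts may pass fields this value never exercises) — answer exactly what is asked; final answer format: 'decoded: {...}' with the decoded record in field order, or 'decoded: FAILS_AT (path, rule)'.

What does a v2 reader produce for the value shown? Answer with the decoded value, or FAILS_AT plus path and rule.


the writer's type comes first in each Invoice pair
decode (reader v2):
  tier := "LOW" (from writer severity)
  meta.avatar := 0xFF
  meta.score := 0.25
  meta.rating := 0.25
  meta.country := "kappa"
  seq := null (missing; optional => null)
  payload := 0xFF
  => decoded: {"tier": "LOW", "meta": {"avatar": 0xFF, "score": 0.25, "rating": 0.25, "country": "kappa"}, "seq": null, "payload": 0xFF}
remaining Invoice differences; none change what is asked:
  field country in record Meta: required changed to optional -> affects the rule determinations only; this particular Invoice value decodes identically
  field avatar in record Meta: required changed to optional -> affects the rule determinations only; this particular Invoice value decodes identically
  field meta in record Invoice: required changed to optional -> affects the rule determinations only; this particular Invoice value decodes identically

decoded: {"tier": "LOW", "meta": {"avatar": 0xFF, "score": 0.25, "rating": 0.25, "country": "kappa"}, "seq": null, "payload": 0xFF}


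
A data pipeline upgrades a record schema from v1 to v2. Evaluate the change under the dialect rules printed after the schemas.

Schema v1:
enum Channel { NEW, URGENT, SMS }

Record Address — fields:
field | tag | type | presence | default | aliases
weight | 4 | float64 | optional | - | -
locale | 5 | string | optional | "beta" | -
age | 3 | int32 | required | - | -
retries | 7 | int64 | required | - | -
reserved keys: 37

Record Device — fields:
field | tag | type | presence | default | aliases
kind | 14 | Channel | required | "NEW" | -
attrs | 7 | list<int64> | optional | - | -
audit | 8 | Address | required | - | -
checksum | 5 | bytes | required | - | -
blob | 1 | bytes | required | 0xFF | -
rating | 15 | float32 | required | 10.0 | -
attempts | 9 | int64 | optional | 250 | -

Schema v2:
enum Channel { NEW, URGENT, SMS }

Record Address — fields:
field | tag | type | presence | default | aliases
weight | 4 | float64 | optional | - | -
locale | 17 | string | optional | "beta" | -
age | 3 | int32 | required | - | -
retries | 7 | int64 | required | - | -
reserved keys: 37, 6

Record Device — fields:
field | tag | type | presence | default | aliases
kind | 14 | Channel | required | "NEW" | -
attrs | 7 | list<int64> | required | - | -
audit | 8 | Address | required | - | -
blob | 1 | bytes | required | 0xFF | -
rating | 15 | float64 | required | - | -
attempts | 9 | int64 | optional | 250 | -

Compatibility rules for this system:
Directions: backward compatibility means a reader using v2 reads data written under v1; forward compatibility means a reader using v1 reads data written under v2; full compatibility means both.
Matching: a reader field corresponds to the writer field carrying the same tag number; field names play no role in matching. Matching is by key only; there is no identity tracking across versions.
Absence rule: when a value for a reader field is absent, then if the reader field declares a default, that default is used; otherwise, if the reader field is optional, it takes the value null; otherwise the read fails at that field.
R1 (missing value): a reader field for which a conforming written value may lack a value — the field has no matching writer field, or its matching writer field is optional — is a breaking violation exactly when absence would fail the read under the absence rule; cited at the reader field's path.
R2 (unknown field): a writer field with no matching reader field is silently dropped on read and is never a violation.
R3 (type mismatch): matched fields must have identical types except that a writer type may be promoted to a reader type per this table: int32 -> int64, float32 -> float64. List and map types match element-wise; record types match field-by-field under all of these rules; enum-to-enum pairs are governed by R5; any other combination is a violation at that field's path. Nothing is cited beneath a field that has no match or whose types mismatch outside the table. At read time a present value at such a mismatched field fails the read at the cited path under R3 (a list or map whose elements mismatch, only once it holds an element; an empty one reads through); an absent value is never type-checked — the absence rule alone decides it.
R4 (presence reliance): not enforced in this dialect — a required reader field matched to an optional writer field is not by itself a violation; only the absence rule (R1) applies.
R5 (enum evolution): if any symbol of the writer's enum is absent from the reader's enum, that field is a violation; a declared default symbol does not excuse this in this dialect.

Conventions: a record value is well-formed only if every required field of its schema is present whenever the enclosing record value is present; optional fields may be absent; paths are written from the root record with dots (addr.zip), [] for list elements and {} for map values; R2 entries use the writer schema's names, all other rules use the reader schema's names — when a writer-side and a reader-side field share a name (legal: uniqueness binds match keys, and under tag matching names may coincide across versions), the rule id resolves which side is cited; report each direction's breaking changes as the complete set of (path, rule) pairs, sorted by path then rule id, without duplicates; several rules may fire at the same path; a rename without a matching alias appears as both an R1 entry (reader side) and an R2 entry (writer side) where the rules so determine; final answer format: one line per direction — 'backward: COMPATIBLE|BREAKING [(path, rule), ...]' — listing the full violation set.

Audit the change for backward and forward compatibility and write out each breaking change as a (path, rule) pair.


backward: BREAKING [(attrs, R1)]; forward: BREAKING [(checksum, R1), (rating, R3)]

each type pair in Device: writer, then reader
backward analysis of Device with v2 as reader and v1 as writer:
  kind: paired with writer kind (Channel -> Channel; writer required)
  attrs: paired with writer attrs (list<int64> -> list<int64>; writer optional)
  audit: paired with writer audit (Address -> Address; writer required)
  blob: paired with writer blob (bytes -> bytes; writer required)
  rating: paired with writer rating (float32 -> float64; writer required)
  attempts: paired with writer attempts (int64 -> int64; writer optional)
  leftover writer field: checksum
  audit.weight: paired with writer audit.weight (float64 -> float64; writer optional)
  audit.locale has no writer counterpart
  audit.age: paired with writer audit.age (int32 -> int32; writer required)
  audit.retries: paired with writer audit.retries (int64 -> int64; writer required)
  leftover writer field: audit.locale
  breaking: (attrs, R1)
  backward on Device therefore BREAKING (1)
forward analysis of Device with v1 as reader and v2 as writer:
  kind: paired with writer kind (Channel -> Channel; writer required)
  attrs: paired with writer attrs (list<int64> -> list<int64>; writer required)
  audit: paired with writer audit (Address -> Address; writer required)
  checksum has no writer counterpart
  blob: paired with writer blob (bytes -> bytes; writer required)
  rating: paired with writer rating (float64 -> float32; writer required)
  attempts: paired with writer attempts (int64 -> int64; writer optional)
  audit.weight: paired with writer audit.weight (float64 -> float64; writer optional)
  audit.locale has no writer counterpart
  audit.age: paired with writer audit.age (int32 -> int32; writer required)
  audit.retries: paired with writer audit.retries (int64 -> int64; writer required)
  leftover writer field: audit.locale
  breaking: (checksum, R1)
  breaking: (rating, R3)
  forward on Device therefore BREAKING (2)


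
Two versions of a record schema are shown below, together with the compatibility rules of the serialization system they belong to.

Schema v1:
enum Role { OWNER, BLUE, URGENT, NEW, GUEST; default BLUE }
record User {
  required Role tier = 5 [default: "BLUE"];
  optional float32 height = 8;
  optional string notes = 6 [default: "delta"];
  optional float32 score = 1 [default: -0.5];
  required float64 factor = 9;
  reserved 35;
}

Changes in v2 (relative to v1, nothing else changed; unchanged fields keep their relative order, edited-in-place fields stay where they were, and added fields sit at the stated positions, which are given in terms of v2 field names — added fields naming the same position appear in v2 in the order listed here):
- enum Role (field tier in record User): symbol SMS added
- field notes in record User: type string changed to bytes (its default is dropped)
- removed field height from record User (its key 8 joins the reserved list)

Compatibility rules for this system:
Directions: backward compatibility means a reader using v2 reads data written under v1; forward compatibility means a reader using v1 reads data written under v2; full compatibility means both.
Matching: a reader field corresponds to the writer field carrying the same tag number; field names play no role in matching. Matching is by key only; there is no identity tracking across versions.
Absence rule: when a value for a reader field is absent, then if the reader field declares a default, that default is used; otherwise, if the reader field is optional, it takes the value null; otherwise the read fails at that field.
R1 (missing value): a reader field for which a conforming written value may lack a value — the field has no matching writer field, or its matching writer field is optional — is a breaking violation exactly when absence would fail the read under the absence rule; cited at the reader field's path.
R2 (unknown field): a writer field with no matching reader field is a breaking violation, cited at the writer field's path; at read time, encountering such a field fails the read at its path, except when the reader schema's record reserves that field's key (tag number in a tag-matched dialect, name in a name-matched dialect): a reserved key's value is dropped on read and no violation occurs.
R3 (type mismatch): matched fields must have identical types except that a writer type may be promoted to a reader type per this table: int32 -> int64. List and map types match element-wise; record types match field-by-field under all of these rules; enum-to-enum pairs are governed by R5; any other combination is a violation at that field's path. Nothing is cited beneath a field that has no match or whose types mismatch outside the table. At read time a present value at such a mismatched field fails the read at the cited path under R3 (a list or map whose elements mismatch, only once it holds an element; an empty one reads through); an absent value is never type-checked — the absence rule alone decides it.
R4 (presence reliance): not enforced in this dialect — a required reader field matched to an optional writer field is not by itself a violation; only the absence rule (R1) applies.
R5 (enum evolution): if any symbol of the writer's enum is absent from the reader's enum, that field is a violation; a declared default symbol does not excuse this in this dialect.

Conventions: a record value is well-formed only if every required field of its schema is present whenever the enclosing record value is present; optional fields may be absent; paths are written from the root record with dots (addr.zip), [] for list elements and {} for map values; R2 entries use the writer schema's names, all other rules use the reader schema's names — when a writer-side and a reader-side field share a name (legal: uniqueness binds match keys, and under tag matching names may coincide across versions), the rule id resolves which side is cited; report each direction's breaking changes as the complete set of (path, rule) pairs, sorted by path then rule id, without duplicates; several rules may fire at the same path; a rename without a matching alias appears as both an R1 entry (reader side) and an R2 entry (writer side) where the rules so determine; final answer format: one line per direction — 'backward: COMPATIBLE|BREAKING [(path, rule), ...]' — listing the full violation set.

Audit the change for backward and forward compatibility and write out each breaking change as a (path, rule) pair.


backward: BREAKING [(notes, R3)]; forward: BREAKING [(notes, R3), (tier, R5)]

the writer's type comes first in each User pair
checking backward for User: reader v2 against writer v1:
  tier: Role -> Role, writer required; from tier
  notes: string -> bytes, writer optional; from notes
  score: float32 -> float32, writer optional; from score
  factor: float64 -> float64, writer required; from factor
  writer field height has no reader counterpart
  R3 fires at notes
  => backward verdict for User: BREAKING, 1 violation(s)
checking forward for User: reader v1 against writer v2:
  tier: Role -> Role, writer required; from tier
  height: no writer-side match
  notes: bytes -> string, writer optional; from notes
  score: float32 -> float32, writer optional; from score
  factor: float64 -> float64, writer required; from factor
  R3 fires at notes
  R5 fires at tier
  => forward verdict for User: BREAKING, 2 violation(s)


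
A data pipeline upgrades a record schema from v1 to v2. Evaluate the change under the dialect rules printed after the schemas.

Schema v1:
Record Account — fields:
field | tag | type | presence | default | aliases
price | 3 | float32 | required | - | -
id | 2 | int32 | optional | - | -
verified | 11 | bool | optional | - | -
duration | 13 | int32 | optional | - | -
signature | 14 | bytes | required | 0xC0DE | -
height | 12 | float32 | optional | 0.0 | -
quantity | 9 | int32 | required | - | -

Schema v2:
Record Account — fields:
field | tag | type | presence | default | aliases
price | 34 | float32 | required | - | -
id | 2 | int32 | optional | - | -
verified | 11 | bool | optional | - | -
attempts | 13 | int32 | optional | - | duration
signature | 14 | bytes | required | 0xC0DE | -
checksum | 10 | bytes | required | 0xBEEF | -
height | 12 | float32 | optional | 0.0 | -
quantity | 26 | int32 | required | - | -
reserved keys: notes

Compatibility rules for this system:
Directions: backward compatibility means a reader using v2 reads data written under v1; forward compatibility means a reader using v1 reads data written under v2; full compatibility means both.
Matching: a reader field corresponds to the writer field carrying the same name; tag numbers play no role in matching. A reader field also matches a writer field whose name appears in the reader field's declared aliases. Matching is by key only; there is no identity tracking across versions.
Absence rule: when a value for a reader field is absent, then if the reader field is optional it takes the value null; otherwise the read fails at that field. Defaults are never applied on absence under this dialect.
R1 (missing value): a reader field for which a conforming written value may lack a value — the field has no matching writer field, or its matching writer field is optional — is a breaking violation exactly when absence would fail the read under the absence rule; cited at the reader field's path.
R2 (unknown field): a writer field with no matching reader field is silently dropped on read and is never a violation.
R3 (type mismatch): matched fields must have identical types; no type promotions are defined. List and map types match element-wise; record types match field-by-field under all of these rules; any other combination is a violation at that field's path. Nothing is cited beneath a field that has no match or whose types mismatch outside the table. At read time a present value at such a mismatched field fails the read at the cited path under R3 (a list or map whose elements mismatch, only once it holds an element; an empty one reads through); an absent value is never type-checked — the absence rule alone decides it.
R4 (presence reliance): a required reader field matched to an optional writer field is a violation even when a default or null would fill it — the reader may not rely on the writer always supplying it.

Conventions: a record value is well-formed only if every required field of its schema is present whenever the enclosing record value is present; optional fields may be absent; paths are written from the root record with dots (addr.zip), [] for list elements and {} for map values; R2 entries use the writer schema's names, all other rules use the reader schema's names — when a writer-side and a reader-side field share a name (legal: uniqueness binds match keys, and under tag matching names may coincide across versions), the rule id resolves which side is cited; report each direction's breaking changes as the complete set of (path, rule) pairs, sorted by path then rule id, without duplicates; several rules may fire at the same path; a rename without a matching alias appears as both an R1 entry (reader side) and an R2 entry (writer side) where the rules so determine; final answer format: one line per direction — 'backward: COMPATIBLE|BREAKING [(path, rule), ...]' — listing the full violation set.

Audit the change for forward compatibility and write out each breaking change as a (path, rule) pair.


forward: COMPATIBLE []

the writer's type comes first in each Account pair
checking forward for Account: reader v1 against writer v2:
  price: float32 -> float32, writer required; from price
  id: int32 -> int32, writer optional; from id
  verified: bool -> bool, writer optional; from verified
  duration: no writer match
  signature: bytes -> bytes, writer required; from signature
  height: float32 -> float32, writer optional; from height
  quantity: int32 -> int32, writer required; from quantity
  leftover writer field: attempts
  leftover writer field: checksum
  => no violations; forward on Account: COMPATIBLE
remaining Account differences; none change what is asked:
  added field checksum to record Account: required bytes, tag 10, default 0xBEEF (in v2 it sits immediately before height) -> fires only in the backward direction of Account, which is not asked here
  field price in record Account: tag 3 changed to 34 -> fires no rule on Account, leaving the asked answer as it is
  renamed field duration to attempts in record Account (alias duration declared on the renamed field) -> fires no rule on Account, leaving the asked answer as it is
  field quantity in record Account: tag 9 changed to 26 -> fires no rule on Account, leaving the asked answer as it is
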